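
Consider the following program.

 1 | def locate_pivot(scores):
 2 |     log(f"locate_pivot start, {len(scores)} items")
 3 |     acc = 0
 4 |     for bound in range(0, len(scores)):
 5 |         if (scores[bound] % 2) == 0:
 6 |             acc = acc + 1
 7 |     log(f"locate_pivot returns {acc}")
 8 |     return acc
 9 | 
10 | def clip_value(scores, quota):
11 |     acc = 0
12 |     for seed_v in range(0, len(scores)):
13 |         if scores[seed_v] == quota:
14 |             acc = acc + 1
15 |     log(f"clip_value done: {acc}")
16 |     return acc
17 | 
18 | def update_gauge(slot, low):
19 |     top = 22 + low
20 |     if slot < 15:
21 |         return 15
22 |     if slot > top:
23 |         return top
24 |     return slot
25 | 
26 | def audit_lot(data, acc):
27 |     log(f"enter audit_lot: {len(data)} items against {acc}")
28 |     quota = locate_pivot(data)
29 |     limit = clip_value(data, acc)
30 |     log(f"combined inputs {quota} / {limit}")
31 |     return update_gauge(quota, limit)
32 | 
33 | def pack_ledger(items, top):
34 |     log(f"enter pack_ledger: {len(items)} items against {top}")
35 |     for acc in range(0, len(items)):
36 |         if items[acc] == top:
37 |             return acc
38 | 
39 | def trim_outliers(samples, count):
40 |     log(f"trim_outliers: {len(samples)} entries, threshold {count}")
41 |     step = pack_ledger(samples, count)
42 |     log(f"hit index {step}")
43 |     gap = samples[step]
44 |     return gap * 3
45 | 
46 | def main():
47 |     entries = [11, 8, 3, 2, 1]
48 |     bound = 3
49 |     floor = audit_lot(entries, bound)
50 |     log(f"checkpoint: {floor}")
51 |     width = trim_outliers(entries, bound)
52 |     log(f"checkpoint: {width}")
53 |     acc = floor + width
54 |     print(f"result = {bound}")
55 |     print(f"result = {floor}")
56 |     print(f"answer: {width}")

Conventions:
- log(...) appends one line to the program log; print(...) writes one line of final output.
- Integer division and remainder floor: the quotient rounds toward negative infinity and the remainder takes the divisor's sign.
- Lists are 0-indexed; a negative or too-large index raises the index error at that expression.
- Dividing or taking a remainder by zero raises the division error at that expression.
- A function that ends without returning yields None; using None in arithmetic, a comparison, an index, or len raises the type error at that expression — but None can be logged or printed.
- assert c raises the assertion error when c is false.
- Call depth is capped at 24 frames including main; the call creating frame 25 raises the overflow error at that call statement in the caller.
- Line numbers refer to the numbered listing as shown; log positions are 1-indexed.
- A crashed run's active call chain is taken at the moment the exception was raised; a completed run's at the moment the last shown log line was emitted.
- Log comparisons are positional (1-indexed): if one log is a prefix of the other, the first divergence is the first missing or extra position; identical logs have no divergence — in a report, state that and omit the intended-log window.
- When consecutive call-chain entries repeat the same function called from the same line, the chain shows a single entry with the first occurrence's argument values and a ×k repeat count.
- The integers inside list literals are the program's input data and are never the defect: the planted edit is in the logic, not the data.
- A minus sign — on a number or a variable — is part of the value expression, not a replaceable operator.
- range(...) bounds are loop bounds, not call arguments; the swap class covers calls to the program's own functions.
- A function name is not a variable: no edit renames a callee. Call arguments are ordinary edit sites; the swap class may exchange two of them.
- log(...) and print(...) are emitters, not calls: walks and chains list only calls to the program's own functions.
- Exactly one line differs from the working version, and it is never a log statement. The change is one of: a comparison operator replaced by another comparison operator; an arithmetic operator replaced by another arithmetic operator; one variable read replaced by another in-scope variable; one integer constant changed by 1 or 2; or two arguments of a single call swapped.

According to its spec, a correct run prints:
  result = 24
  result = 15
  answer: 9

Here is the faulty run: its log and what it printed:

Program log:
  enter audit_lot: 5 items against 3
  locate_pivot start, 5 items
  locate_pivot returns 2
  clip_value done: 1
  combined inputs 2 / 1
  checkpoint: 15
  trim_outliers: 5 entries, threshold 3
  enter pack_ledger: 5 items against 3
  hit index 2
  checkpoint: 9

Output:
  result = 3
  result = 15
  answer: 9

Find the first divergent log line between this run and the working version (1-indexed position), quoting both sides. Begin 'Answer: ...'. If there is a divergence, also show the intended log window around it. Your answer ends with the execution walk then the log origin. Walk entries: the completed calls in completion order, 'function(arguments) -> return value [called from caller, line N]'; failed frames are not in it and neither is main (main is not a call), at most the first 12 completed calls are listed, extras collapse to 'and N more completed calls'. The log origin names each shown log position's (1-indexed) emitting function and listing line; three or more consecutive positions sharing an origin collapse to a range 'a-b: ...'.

Answer: there is none — every log position agrees.
Execution walk:
  locate_pivot([11, 8, 3, 2, 1]) -> 2  [called from audit_lot, line 28]
  clip_value([11, 8, 3, 2, 1], 3) -> 1  [called from audit_lot, line 29]
  update_gauge(2, 1) -> 15  [called from audit_lot, line 31]
  audit_lot([11, 8, 3, 2, 1], 3) -> 15  [called from main, line 49]
  pack_ledger([11, 8, 3, 2, 1], 3) -> 2  [called from trim_outliers, line 41]
  trim_outliers([11, 8, 3, 2, 1], 3) -> 9  [called from main, line 51]
Log origin:
  1: logged in audit_lot at line 27
  2: logged in locate_pivot at line 2
  3: logged in locate_pivot at line 7
  4: logged in clip_value at line 15
  5: logged in audit_lot at line 30
  6: logged in main at line 50
  7: logged in trim_outliers at line 40
  8: logged in pack_ledger at line 34
  9: logged in trim_outliers at line 42
  10: logged in main at line 52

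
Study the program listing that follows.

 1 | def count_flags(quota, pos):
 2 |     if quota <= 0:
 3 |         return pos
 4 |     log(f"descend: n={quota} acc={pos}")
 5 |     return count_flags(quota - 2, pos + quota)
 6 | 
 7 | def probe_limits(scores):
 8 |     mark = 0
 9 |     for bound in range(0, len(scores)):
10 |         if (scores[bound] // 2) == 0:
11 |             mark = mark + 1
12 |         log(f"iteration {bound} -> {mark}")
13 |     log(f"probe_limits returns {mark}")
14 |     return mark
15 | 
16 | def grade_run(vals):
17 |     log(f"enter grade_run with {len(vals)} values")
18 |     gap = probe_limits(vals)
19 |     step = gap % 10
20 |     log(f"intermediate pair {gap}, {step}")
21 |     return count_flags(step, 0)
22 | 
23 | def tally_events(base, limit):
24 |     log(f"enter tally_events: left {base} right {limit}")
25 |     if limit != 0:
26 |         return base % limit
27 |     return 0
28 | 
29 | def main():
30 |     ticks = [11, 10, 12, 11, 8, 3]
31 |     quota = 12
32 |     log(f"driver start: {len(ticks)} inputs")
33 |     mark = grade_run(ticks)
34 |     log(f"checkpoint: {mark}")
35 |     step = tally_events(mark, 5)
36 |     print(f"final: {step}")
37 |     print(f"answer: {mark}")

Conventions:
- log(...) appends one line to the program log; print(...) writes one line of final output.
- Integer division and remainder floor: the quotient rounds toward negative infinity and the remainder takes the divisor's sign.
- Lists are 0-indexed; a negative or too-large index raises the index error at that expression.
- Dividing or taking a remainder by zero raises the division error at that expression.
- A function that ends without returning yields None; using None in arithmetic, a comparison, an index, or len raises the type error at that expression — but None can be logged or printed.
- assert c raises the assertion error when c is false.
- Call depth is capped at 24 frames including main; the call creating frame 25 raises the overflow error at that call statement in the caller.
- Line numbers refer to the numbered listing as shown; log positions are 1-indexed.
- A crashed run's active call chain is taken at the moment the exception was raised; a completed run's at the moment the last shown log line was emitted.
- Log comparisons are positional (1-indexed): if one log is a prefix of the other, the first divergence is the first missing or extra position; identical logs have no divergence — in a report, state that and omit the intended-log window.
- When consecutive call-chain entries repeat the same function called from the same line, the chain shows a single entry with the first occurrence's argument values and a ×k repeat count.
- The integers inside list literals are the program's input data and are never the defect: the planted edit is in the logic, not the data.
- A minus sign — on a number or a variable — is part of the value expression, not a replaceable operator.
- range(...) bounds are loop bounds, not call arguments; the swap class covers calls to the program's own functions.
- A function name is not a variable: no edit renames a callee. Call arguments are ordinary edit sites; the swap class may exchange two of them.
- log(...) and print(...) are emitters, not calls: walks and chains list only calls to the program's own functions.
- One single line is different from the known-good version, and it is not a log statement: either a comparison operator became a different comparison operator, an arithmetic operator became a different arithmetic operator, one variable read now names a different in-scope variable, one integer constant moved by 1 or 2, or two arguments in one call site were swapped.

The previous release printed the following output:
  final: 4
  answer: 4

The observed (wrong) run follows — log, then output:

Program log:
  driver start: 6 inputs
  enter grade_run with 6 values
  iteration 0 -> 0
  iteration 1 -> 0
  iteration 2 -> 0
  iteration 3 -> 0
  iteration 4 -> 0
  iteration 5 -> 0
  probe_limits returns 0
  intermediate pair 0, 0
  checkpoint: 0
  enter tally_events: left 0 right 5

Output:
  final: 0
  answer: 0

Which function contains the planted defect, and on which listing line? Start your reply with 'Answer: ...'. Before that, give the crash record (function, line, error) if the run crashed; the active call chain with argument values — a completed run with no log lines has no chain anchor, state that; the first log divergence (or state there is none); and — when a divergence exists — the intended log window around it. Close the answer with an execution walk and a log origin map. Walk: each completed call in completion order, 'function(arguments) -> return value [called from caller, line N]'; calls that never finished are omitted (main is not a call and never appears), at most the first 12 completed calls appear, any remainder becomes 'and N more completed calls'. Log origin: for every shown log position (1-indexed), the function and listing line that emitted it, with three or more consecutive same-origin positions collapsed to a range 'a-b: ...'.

Answer: the defect is in probe_limits at line 10.
Core observation: Everything matches until log position 4, which reads 'iteration 1 -> 0' in place of 'iteration 1 -> 1'.
Call chain: main -> tally_events(0, 5) (called at line 35).
First divergence: position 4; shown 'iteration 1 -> 0' vs intended 'iteration 1 -> 1'.
Intended log window:
  2: enter grade_run with 6 values
  3: iteration 0 -> 0
  4: iteration 1 -> 1
  5: iteration 2 -> 2
Execution walk:
  probe_limits([11, 10, 12, 11, 8, 3]) -> 0  [called from grade_run, line 18]
  count_flags(0, 0) -> 0  [called from grade_run, line 21]
  grade_run([11, 10, 12, 11, 8, 3]) -> 0  [called from main, line 33]
  tally_events(0, 5) -> 0  [called from main, line 35]
Log origin:
  1 — main, line 32
  2 — grade_run, line 17
  3-8 — probe_limits, line 12
  9 — probe_limits, line 13
  10 — grade_run, line 20
  11 — main, line 34
  12 — tally_events, line 24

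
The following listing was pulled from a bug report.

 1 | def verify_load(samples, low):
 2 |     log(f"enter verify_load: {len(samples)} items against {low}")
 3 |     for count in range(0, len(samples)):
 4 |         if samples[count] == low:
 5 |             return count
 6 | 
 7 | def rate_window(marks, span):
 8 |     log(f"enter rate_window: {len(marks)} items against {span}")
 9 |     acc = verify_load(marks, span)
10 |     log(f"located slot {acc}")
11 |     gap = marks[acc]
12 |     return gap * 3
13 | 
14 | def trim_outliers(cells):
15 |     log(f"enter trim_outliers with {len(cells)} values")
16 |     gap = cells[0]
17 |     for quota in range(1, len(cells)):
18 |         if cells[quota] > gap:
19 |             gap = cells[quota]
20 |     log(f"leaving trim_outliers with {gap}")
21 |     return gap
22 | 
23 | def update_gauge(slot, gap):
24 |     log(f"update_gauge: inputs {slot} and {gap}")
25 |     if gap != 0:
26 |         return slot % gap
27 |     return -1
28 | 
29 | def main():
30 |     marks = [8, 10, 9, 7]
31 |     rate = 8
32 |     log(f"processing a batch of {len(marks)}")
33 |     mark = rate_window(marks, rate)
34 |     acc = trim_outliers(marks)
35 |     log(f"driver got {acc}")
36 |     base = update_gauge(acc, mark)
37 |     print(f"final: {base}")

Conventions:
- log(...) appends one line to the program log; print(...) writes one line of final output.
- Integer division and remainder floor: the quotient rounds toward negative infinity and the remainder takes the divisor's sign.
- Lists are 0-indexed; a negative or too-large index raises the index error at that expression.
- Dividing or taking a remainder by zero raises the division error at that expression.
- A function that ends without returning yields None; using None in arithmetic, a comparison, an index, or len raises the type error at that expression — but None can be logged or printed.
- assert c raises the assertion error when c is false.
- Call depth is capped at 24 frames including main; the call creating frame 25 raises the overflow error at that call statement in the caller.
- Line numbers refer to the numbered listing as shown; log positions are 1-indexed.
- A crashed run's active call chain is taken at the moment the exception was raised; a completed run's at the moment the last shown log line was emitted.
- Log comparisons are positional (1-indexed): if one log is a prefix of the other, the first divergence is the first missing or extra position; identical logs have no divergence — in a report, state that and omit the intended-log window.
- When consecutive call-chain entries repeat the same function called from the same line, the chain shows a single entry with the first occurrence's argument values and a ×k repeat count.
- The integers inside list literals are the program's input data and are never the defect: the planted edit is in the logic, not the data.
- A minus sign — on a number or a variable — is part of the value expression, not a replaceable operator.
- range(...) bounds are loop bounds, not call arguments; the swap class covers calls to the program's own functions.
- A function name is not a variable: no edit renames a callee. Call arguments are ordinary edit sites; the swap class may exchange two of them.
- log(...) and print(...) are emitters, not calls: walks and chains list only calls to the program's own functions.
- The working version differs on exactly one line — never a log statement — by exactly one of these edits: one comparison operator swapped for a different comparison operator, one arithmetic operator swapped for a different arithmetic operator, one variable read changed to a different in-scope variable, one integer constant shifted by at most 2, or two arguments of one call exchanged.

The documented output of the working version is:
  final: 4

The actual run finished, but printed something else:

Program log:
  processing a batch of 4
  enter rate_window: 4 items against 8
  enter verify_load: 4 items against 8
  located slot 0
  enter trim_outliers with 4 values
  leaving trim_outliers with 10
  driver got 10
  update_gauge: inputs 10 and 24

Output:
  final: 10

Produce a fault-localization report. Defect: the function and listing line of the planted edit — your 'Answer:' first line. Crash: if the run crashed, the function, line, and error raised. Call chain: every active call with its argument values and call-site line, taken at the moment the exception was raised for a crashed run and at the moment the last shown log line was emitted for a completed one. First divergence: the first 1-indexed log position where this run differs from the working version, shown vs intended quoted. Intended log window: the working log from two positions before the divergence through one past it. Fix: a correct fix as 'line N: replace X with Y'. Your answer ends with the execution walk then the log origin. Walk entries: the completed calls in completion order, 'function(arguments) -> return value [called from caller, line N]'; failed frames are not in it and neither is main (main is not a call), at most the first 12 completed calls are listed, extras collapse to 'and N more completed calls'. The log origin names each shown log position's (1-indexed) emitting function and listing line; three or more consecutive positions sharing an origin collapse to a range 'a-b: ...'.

Answer: the defect is in main at line 36.
Core observation: Log line 8 is where behavior first shows: 'update_gauge: inputs 10 and 24' appears instead of 'update_gauge: inputs 24 and 10'.
Call chain: main -> update_gauge(10, 24) (called at line 36).
First divergence: position 8 — the shown line 'update_gauge: inputs 10 and 24' should read 'update_gauge: inputs 24 and 10'.
Intended log window:
  6: leaving trim_outliers with 10
  7: driver got 10
  8: update_gauge: inputs 24 and 10
Execution walk:
  verify_load([8, 10, 9, 7], 8) -> 0  [called from rate_window, line 9]
  rate_window([8, 10, 9, 7], 8) -> 24  [called from main, line 33]
  trim_outliers([8, 10, 9, 7]) -> 10  [called from main, line 34]
  update_gauge(10, 24) -> 10  [called from main, line 36]
Origin of each log line:
  1: from main, line 32
  2: from rate_window, line 8
  3: from verify_load, line 2
  4: from rate_window, line 10
  5: from trim_outliers, line 15
  6: from trim_outliers, line 20
  7: from main, line 35
  8: from update_gauge, line 24
A correct fix: line 36: replace `update_gauge(acc, mark)` with `update_gauge(mark, acc)`.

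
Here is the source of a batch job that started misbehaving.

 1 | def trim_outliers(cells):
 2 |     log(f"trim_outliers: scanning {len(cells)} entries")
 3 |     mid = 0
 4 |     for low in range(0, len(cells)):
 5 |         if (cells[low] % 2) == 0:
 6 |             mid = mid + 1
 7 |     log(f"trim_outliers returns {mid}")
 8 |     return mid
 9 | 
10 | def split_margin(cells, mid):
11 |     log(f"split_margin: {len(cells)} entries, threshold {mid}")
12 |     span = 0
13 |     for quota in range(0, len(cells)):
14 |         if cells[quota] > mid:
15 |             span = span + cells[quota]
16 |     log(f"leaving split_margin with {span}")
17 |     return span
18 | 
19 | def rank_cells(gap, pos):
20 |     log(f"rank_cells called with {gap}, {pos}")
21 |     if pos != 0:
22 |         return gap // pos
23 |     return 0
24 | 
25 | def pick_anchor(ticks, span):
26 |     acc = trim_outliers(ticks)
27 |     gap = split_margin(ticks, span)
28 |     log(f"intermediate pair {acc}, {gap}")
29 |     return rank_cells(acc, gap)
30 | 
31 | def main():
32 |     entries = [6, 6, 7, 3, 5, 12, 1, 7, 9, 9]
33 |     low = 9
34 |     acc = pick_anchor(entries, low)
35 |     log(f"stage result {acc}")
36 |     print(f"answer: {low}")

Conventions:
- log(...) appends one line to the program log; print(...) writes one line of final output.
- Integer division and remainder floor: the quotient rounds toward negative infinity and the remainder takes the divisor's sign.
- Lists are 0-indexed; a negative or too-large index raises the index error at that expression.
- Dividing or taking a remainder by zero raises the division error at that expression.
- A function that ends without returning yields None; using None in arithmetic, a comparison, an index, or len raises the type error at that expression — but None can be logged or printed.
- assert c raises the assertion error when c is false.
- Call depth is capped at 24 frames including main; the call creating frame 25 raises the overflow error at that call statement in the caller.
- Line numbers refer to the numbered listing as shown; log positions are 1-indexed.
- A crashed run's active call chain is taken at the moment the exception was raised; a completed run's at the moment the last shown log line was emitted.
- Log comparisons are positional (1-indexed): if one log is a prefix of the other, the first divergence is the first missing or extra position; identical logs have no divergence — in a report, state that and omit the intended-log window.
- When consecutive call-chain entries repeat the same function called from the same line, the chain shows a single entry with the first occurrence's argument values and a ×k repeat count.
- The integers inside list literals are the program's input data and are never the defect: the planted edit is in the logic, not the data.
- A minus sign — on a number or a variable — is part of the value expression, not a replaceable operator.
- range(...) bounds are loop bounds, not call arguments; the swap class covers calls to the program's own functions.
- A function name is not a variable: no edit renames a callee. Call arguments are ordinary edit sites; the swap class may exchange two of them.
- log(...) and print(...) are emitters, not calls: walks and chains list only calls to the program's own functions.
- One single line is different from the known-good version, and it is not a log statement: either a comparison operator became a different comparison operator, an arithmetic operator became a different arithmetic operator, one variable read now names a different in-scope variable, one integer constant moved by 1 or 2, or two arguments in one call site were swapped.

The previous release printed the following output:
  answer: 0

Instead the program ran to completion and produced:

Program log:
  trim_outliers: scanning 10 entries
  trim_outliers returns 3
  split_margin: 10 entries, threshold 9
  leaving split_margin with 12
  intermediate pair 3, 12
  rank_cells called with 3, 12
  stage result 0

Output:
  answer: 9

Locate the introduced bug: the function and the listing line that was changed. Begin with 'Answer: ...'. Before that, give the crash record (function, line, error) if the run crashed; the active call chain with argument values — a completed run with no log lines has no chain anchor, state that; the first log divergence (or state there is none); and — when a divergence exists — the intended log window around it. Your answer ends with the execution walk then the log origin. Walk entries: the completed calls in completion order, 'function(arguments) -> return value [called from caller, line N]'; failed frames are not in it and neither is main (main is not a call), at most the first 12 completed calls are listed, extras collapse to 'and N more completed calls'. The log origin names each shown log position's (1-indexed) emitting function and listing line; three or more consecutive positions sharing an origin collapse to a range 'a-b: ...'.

Answer: the defect is in main at line 36.
The tell: Log streams are identical — the defect surfaces only in the printed output.
Call chain: main.
First divergence: none; the two logs match at every position.
Execution walk:
  trim_outliers([6, 6, 7, 3, 5, 12, 1, 7, 9, 9]) -> 3  [called from pick_anchor, line 26]
  split_margin([6, 6, 7, 3, 5, 12, 1, 7, 9, 9], 9) -> 12  [called from pick_anchor, line 27]
  rank_cells(3, 12) -> 0  [called from pick_anchor, line 29]
  pick_anchor([6, 6, 7, 3, 5, 12, 1, 7, 9, 9], 9) -> 0  [called from main, line 34]
Log line origins:
  1: from trim_outliers, line 2
  2: from trim_outliers, line 7
  3: from split_margin, line 11
  4: from split_margin, line 16
  5: from pick_anchor, line 28
  6: from rank_cells, line 20
  7: from main, line 35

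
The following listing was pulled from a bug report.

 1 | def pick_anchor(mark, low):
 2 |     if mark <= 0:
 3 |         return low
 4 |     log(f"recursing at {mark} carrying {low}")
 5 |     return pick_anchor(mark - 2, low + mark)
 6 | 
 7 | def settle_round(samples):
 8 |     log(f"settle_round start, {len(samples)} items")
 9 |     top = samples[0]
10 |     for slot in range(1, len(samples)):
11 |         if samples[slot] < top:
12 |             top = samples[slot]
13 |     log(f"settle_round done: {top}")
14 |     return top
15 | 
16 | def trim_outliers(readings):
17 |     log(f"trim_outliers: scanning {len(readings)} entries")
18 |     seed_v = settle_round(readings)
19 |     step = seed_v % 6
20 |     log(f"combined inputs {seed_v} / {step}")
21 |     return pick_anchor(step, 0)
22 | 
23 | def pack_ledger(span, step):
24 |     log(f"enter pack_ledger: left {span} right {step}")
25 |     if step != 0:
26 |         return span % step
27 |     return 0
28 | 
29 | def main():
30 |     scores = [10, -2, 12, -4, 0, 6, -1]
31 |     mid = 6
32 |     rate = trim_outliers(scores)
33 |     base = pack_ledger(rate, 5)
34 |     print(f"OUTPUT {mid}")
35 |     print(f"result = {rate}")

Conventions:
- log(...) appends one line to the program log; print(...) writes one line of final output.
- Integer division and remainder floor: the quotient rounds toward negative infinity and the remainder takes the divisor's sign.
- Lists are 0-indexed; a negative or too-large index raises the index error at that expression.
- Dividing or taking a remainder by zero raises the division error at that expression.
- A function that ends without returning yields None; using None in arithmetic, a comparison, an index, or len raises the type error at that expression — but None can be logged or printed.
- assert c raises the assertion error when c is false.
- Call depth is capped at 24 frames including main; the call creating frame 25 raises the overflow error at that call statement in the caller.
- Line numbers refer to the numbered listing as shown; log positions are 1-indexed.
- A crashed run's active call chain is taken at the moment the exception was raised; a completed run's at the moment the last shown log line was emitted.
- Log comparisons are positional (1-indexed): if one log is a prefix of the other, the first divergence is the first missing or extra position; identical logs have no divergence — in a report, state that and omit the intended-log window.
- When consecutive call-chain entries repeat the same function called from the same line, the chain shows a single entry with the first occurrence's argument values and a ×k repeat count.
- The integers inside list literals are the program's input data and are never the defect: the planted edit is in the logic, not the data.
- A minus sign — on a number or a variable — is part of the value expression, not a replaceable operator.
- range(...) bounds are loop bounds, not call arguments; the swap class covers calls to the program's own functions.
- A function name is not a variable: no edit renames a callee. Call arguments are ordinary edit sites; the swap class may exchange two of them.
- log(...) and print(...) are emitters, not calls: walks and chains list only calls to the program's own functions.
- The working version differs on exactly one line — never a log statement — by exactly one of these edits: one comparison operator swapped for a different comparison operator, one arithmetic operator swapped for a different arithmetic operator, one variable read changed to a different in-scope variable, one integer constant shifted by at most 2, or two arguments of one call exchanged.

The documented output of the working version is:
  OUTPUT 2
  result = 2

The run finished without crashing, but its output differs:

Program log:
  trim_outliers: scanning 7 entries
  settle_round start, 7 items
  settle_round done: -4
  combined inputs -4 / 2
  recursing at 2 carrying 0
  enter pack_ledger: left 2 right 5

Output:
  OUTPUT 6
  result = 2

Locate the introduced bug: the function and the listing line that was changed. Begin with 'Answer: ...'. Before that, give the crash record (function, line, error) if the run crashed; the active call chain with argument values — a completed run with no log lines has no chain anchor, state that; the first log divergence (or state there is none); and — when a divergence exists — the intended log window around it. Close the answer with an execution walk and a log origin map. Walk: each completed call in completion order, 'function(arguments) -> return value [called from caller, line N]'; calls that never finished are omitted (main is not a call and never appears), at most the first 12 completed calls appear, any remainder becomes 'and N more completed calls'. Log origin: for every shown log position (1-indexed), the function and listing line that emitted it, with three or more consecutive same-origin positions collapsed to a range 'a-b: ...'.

Answer: the defect is in main at line 34.
Key observation: Nothing in the log betrays the bug — only the output does.
Call chain: main -> pack_ledger(2, 5) (called at line 33).
First divergence: none; the two logs match at every position.
Execution walk:
  settle_round([10, -2, 12, -4, 0, 6, -1]) -> -4  [called from trim_outliers, line 18]
  pick_anchor(0, 2) -> 2  [called from pick_anchor, line 5]
  pick_anchor(2, 0) -> 2  [called from trim_outliers, line 21]
  trim_outliers([10, -2, 12, -4, 0, 6, -1]) -> 2  [called from main, line 32]
  pack_ledger(2, 5) -> 2  [called from main, line 33]
Log origin:
  1 — trim_outliers, line 17
  2 — settle_round, line 8
  3 — settle_round, line 13
  4 — trim_outliers, line 20
  5 — pick_anchor, line 4
  6 — pack_ledger, line 24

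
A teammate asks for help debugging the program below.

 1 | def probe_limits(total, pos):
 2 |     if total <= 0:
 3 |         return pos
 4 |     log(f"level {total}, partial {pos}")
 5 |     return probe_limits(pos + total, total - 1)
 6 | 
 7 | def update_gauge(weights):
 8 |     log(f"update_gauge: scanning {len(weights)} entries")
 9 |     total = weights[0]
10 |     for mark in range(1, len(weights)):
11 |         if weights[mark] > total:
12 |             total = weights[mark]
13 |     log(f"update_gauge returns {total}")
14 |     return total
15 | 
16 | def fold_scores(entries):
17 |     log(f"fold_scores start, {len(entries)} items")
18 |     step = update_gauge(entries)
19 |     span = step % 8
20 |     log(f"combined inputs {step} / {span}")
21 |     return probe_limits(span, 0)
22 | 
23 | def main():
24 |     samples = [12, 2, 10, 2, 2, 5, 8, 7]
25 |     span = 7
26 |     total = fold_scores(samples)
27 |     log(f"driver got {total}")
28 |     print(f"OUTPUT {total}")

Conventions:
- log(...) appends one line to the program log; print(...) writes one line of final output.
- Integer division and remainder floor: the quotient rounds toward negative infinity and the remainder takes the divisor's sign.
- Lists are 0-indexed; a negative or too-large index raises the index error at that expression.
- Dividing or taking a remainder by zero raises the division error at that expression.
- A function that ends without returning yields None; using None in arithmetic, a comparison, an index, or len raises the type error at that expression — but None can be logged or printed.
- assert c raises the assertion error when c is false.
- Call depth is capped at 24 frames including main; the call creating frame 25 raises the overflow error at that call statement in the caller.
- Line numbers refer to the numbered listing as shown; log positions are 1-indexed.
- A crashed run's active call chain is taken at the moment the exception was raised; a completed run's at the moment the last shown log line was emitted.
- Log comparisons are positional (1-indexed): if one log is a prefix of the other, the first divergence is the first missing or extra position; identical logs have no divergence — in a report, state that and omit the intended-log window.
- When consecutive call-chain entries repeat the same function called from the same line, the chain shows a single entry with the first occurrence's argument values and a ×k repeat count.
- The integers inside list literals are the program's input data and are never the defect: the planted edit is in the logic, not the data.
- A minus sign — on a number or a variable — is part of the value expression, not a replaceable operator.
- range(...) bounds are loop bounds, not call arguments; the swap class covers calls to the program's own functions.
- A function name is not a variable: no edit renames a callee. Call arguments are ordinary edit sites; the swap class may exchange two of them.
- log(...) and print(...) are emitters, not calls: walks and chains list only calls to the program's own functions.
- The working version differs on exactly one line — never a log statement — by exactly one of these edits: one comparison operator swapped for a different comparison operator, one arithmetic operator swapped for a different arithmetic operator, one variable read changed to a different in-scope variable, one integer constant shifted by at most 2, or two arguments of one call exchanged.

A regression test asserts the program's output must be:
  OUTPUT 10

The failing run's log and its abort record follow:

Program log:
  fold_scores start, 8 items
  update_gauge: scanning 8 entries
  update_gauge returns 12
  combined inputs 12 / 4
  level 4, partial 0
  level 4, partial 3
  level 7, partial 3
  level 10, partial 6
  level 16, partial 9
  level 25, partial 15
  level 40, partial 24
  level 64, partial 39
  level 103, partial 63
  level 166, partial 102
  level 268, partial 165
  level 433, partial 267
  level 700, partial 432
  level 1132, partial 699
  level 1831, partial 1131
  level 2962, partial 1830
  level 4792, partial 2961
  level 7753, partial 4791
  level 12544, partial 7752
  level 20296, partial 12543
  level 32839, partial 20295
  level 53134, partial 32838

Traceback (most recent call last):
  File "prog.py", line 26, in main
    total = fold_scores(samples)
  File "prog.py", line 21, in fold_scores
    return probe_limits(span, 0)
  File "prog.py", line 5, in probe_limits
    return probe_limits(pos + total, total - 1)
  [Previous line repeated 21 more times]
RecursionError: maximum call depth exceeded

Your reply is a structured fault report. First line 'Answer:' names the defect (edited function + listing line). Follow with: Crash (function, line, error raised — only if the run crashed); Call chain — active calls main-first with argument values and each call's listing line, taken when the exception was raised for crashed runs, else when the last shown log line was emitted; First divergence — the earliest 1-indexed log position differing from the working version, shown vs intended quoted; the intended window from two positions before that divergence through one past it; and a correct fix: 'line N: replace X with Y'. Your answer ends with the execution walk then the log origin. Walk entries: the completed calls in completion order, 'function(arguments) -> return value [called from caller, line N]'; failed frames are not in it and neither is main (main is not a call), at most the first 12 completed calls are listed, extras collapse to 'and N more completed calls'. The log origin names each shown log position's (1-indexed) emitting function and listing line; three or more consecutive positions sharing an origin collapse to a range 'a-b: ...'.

Answer: the defect is in probe_limits at line 5.
The tell: The earliest visible damage is log position 6 — 'level 4, partial 3' rather than the intended 'level 3, partial 4'.
Crash: probe_limits, line 5, RecursionError.
Call chain: main -> fold_scores([12, 2, 10, 2, 2, 5, 8, 7]) (called at line 26) -> probe_limits(4, 0) (called at line 21) -> probe_limits(4, 3) (called at line 5) ×21.
First divergence: at position 6 the run shows 'level 4, partial 3' where the working version logs 'level 3, partial 4'.
Intended log window:
  4: combined inputs 12 / 4
  5: level 4, partial 0
  6: level 3, partial 4
  7: level 2, partial 7
Execution walk:
  update_gauge([12, 2, 10, 2, 2, 5, 8, 7]) -> 12  [called from fold_scores, line 18]
Log origins:
  1: logged in fold_scores at line 17
  2: logged in update_gauge at line 8
  3: logged in update_gauge at line 13
  4: logged in fold_scores at line 20
  5-26: logged in probe_limits at line 4
A correct fix: line 5: replace `probe_limits(pos + total, total - 1)` with `probe_limits(total - 1, pos + total)`.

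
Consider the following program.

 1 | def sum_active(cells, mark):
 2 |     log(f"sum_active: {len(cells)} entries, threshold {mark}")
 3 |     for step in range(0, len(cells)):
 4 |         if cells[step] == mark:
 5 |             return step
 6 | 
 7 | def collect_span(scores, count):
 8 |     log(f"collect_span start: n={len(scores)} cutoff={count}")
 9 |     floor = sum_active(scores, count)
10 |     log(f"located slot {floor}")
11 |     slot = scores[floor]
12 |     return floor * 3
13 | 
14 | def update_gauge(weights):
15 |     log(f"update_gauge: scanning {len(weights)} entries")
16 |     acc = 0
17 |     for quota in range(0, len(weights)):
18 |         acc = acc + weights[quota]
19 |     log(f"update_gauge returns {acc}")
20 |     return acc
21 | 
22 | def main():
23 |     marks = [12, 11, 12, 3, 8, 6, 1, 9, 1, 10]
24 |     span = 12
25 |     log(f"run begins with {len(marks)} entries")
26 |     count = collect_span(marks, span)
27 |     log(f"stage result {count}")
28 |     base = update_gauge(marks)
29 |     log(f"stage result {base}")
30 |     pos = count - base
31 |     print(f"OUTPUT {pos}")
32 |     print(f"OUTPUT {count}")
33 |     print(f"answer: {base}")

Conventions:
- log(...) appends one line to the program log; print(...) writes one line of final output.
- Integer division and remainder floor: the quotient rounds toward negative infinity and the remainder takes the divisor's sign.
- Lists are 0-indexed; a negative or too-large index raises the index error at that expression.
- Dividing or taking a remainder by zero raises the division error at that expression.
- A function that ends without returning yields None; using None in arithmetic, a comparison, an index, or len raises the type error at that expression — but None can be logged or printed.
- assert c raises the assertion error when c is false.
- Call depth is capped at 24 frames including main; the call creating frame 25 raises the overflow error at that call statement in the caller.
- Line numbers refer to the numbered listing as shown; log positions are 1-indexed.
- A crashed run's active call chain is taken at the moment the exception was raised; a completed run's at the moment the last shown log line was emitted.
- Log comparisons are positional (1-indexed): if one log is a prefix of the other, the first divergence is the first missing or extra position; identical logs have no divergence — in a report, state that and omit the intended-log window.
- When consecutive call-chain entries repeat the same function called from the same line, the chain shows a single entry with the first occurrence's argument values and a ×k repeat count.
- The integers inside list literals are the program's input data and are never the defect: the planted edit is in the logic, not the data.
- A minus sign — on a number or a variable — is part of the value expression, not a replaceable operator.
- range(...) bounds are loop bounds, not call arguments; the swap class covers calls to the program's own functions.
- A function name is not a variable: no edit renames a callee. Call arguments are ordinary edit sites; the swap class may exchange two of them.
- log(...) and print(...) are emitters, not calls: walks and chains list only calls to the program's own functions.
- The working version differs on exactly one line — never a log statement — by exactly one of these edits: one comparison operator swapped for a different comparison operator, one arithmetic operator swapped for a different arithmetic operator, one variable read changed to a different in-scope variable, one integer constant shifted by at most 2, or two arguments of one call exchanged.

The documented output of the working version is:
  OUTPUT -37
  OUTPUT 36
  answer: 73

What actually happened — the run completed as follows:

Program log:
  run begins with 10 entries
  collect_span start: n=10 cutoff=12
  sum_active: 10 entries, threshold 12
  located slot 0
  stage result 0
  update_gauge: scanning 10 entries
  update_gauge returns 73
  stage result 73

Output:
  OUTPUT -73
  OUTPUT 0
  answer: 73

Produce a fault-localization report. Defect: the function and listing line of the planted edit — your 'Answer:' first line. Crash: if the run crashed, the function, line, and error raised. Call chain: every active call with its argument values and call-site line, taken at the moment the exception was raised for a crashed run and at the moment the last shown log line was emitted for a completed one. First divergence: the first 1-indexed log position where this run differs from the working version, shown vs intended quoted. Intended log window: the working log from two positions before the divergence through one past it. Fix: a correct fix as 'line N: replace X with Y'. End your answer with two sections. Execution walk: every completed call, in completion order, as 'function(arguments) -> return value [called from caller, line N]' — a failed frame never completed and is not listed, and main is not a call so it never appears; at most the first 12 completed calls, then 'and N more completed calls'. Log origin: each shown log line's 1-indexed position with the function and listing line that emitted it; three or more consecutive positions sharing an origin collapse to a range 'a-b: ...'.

Answer: the defect is in collect_span at line 12.
Key observation: Everything matches until log position 5, which reads 'stage result 0' in place of 'stage result 36'.
Call chain: main.
First divergence: position 5 — the shown line 'stage result 0' should read 'stage result 36'.
Intended log window:
  3: sum_active: 10 entries, threshold 12
  4: located slot 0
  5: stage result 36
  6: update_gauge: scanning 10 entries
Execution walk:
  sum_active([12, 11, 12, 3, 8, 6, 1, 9, 1, 10], 12) -> 0  [called from collect_span, line 9]
  collect_span([12, 11, 12, 3, 8, 6, 1, 9, 1, 10], 12) -> 0  [called from main, line 26]
  update_gauge([12, 11, 12, 3, 8, 6, 1, 9, 1, 10]) -> 73  [called from main, line 28]
Origin of each log line:
  1: from main, line 25
  2: from collect_span, line 8
  3: from sum_active, line 2
  4: from collect_span, line 10
  5: from main, line 27
  6: from update_gauge, line 15
  7: from update_gauge, line 19
  8: from main, line 29
A correct fix: line 12: replace `floor` with `slot`.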